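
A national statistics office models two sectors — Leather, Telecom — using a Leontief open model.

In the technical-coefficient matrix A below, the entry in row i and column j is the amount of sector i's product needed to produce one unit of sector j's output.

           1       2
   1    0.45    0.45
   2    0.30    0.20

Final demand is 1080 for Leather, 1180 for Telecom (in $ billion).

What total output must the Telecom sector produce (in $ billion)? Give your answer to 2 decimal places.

x_2 = 3190.16

I − A =
  [   0.55    -0.45]
  [  -0.30     0.80]
det(I−A) = (0.55)(0.80) − (-0.45)(-0.30) = 0.3050
adj(I−A) = [[0.80, 0.45], [0.30, 0.55]]
(I − A)⁻¹ = adj(I−A) / det(I−A) ≈
  [   2.6230     1.4754]
  [   0.9836     1.8033]
x = (I − A)⁻¹ d = adj(I−A)·d / det(I−A), with det(I−A) = 0.3050:
  x_1 = (0.80·1080 + 0.45·1180) / 0.3050 = 1395.00 / 0.3050 ≈ 4573.77
  x_2 = (0.30·1080 + 0.55·1180) / 0.3050 = 973.00 / 0.3050 ≈ 3190.16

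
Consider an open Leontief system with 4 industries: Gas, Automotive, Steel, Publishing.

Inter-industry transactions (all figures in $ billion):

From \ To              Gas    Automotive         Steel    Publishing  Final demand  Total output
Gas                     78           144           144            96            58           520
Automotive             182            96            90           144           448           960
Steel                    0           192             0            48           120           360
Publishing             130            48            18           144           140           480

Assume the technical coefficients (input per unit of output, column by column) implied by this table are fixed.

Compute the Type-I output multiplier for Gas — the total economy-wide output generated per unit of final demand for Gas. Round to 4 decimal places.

m_G = 3.4307

Technical coefficients a_ij = z_ij / X_j:
  a_GG = 78/520 = 0.15, a_AG = 182/520 = 0.35, a_SG = 0/520 = 0.00, a_PG = 130/520 = 0.25
  a_GA = 144/960 = 0.15, a_AA = 96/960 = 0.10, a_SA = 192/960 = 0.20, a_PA = 48/960 = 0.05
  a_GS = 144/360 = 0.40, a_AS = 90/360 = 0.25, a_SS = 0/360 = 0.00, a_PS = 18/360 = 0.05
  a_GP = 96/480 = 0.20, a_AP = 144/480 = 0.30, a_SP = 48/480 = 0.10, a_PP = 144/480 = 0.30
I − A =
  [   0.85    -0.15    -0.40    -0.20]
  [  -0.35     0.90    -0.25    -0.30]
  [   0.00    -0.20     1.00    -0.10]
  [  -0.25    -0.05    -0.05     0.70]
Compute the cofactors C_ij = (−1)^(i+j)·(3×3 minor ij) of I−A; the adjugate is their transpose:
adj(I−A) = Cᵀ =
  [ 0.571250   0.174250   0.286000   0.278750]
  [ 0.324500   0.530750   0.280500   0.360250]
  [ 0.088250   0.117000   0.426250   0.136250]
  [ 0.233500   0.108500   0.152625   0.642000]
det(I−A) = Σ_j (I−A)_1j·C_1j = (0.85)(0.571250) + (-0.15)(0.324500) + (-0.40)(0.088250) + (-0.20)(0.233500) = 0.3548875
(I − A)⁻¹ = adj(I−A) / det(I−A) ≈
  [   1.60967     0.49100     0.80589     0.78546]
  [   0.91437     1.49554     0.79039     1.01511]
  [   0.24867     0.32968     1.20108     0.38392]
  [   0.65795     0.30573     0.43007     1.80902]
The output multiplier for sector j is the column-j sum of the Leontief inverse (I − A)⁻¹ = adj(I−A) / det(I−A).
Column G of adj(I−A): (0.571250, 0.324500, 0.088250, 0.233500); det(I−A) = 0.3548875.
m_G = (0.571250 + 0.324500 + 0.088250 + 0.233500) / 0.3548875 = 1.2175 / 0.3548875 ≈ 3.4307.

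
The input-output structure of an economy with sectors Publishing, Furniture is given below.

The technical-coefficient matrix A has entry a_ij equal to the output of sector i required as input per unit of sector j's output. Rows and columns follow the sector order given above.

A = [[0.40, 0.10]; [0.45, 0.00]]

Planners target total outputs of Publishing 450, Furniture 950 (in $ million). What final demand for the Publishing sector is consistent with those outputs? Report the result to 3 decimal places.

I − A =
  [   0.60    -0.10]
  [  -0.45     1.00]
d = (I − A) x:
  d_P = (+0.60)·450 + (-0.10)·950 = 175.000
  d_F = (-0.45)·450 + (+1.00)·950 = 747.500

d_P = 175.000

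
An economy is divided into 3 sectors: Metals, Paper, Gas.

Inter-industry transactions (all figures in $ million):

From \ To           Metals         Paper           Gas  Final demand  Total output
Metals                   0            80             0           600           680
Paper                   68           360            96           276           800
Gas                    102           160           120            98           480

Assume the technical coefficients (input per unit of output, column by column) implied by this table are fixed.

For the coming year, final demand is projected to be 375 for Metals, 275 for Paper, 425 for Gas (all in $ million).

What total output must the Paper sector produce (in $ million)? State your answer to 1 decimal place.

Technical coefficients a_ij = z_ij / X_j:
  a_MM = 0/680 = 0.00, a_PM = 68/680 = 0.10, a_GM = 102/680 = 0.15
  a_MP = 80/800 = 0.10, a_PP = 360/800 = 0.45, a_GP = 160/800 = 0.20
  a_MG = 0/480 = 0.00, a_PG = 96/480 = 0.20, a_GG = 120/480 = 0.25
I − A =
  [   1.00    -0.10     0.00]
  [  -0.10     0.55    -0.20]
  [  -0.15    -0.20     0.75]
Cofactors of I−A, C_ij = (−1)^(i+j)·(minor ij) (rows/columns in the sector order above):
  C_11 = (0.55)(0.75) − (-0.20)(-0.20) = 0.3725
  C_12 = −[(-0.10)(0.75) − (-0.20)(-0.15)] = 0.1050
  C_13 = (-0.10)(-0.20) − (0.55)(-0.15) = 0.1025
  C_21 = −[(-0.10)(0.75) − (0.00)(-0.20)] = 0.0750
  C_22 = (1.00)(0.75) − (0.00)(-0.15) = 0.7500
  C_23 = −[(1.00)(-0.20) − (-0.10)(-0.15)] = 0.2150
  C_31 = (-0.10)(-0.20) − (0.00)(0.55) = 0.0200
  C_32 = −[(1.00)(-0.20) − (0.00)(-0.10)] = 0.2000
  C_33 = (1.00)(0.55) − (-0.10)(-0.10) = 0.5400
det(I−A) = Σ_j (I−A)_1j·C_1j = (1.00)(0.3725) + (-0.10)(0.1050) + (0.00)(0.1025) = 0.3620
adj(I−A) = Cᵀ =
  [ 0.3725   0.0750   0.0200]
  [ 0.1050   0.7500   0.2000]
  [ 0.1025   0.2150   0.5400]
(I − A)⁻¹ = adj(I−A) / det(I−A) ≈
  [   1.0290     0.2072     0.0552]
  [   0.2901     2.0718     0.5525]
  [   0.2831     0.5939     1.4917]
x = (I − A)⁻¹ d = adj(I−A)·d / det(I−A), with det(I−A) = 0.3620:
  x_M = (0.3725·375 + 0.0750·275 + 0.0200·425) / 0.3620 = 168.8125 / 0.3620 ≈ 466.3
  x_P = (0.1050·375 + 0.7500·275 + 0.2000·425) / 0.3620 = 330.625 / 0.3620 ≈ 913.3
  x_G = (0.1025·375 + 0.2150·275 + 0.5400·425) / 0.3620 = 327.0625 / 0.3620 ≈ 903.5

x_P = 913.3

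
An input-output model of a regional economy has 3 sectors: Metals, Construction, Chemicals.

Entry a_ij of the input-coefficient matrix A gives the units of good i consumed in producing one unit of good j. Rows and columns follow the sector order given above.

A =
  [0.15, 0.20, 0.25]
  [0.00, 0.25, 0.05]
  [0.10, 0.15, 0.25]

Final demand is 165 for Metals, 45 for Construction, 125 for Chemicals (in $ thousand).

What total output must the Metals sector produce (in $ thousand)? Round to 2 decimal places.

x_1 = 275.88

I − A =
  [   0.85    -0.20    -0.25]
  [   0.00     0.75    -0.05]
  [  -0.10    -0.15     0.75]
Cofactors of I−A, C_ij = (−1)^(i+j)·(minor ij) (rows/columns in the sector order above):
  C_11 = (0.75)(0.75) − (-0.05)(-0.15) = 0.5550
  C_12 = −[(0.00)(0.75) − (-0.05)(-0.10)] = 0.0050
  C_13 = (0.00)(-0.15) − (0.75)(-0.10) = 0.0750
  C_21 = −[(-0.20)(0.75) − (-0.25)(-0.15)] = 0.1875
  C_22 = (0.85)(0.75) − (-0.25)(-0.10) = 0.6125
  C_23 = −[(0.85)(-0.15) − (-0.20)(-0.10)] = 0.1475
  C_31 = (-0.20)(-0.05) − (-0.25)(0.75) = 0.1975
  C_32 = −[(0.85)(-0.05) − (-0.25)(0.00)] = 0.0425
  C_33 = (0.85)(0.75) − (-0.20)(0.00) = 0.6375
det(I−A) = Σ_j (I−A)_1j·C_1j = (0.85)(0.5550) + (-0.20)(0.0050) + (-0.25)(0.0750) = 0.4520
adj(I−A) = Cᵀ =
  [ 0.5550   0.1875   0.1975]
  [ 0.0050   0.6125   0.0425]
  [ 0.0750   0.1475   0.6375]
(I − A)⁻¹ = adj(I−A) / det(I−A) ≈
  [   1.2279     0.4148     0.4369]
  [   0.0111     1.3551     0.0940]
  [   0.1659     0.3263     1.4104]
x = (I − A)⁻¹ d = adj(I−A)·d / det(I−A), with det(I−A) = 0.4520:
  x_1 = (0.5550·165 + 0.1875·45 + 0.1975·125) / 0.4520 = 124.70 / 0.4520 ≈ 275.88
  x_2 = (0.0050·165 + 0.6125·45 + 0.0425·125) / 0.4520 = 33.70 / 0.4520 ≈ 74.56
  x_3 = (0.0750·165 + 0.1475·45 + 0.6375·125) / 0.4520 = 98.70 / 0.4520 ≈ 218.36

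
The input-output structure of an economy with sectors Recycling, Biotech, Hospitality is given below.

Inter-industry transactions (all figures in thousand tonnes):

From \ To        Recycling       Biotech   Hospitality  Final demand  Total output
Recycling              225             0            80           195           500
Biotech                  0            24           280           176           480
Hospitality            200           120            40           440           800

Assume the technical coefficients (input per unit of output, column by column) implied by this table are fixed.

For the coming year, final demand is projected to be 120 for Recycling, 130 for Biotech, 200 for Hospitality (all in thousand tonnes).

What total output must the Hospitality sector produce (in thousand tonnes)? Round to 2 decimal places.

x_3 = 409.45

Technical coefficients a_ij = z_ij / X_j:
  a_11 = 225/500 = 0.45, a_21 = 0/500 = 0.00, a_31 = 200/500 = 0.40
  a_12 = 0/480 = 0.00, a_22 = 24/480 = 0.05, a_32 = 120/480 = 0.25
  a_13 = 80/800 = 0.10, a_23 = 280/800 = 0.35, a_33 = 40/800 = 0.05
I − A =
  [   0.55     0.00    -0.10]
  [   0.00     0.95    -0.35]
  [  -0.40    -0.25     0.95]
Cofactors of I−A, C_ij = (−1)^(i+j)·(minor ij) (rows/columns in the sector order above):
  C_11 = (0.95)(0.95) − (-0.35)(-0.25) = 0.8150
  C_12 = −[(0.00)(0.95) − (-0.35)(-0.40)] = 0.1400
  C_13 = (0.00)(-0.25) − (0.95)(-0.40) = 0.3800
  C_21 = −[(0.00)(0.95) − (-0.10)(-0.25)] = 0.0250
  C_22 = (0.55)(0.95) − (-0.10)(-0.40) = 0.4825
  C_23 = −[(0.55)(-0.25) − (0.00)(-0.40)] = 0.1375
  C_31 = (0.00)(-0.35) − (-0.10)(0.95) = 0.0950
  C_32 = −[(0.55)(-0.35) − (-0.10)(0.00)] = 0.1925
  C_33 = (0.55)(0.95) − (0.00)(0.00) = 0.5225
det(I−A) = Σ_j (I−A)_1j·C_1j = (0.55)(0.8150) + (0.00)(0.1400) + (-0.10)(0.3800) = 0.41025
adj(I−A) = Cᵀ =
  [ 0.8150   0.0250   0.0950]
  [ 0.1400   0.4825   0.1925]
  [ 0.3800   0.1375   0.5225]
(I − A)⁻¹ = adj(I−A) / det(I−A) ≈
  [   1.9866     0.0609     0.2316]
  [   0.3413     1.1761     0.4692]
  [   0.9263     0.3352     1.2736]
x = (I − A)⁻¹ d = adj(I−A)·d / det(I−A), with det(I−A) = 0.41025:
  x_1 = (0.8150·120 + 0.0250·130 + 0.0950·200) / 0.41025 = 120.05 / 0.41025 ≈ 292.63
  x_2 = (0.1400·120 + 0.4825·130 + 0.1925·200) / 0.41025 = 118.025 / 0.41025 ≈ 287.69
  x_3 = (0.3800·120 + 0.1375·130 + 0.5225·200) / 0.41025 = 167.975 / 0.41025 ≈ 409.45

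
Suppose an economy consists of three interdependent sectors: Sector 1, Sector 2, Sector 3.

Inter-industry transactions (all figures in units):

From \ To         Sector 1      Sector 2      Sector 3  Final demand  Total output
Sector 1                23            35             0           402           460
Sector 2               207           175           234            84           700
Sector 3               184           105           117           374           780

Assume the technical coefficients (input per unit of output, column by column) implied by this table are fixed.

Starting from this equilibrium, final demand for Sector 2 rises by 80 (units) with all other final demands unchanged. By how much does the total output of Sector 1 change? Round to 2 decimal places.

Δx_1 = 6.32

Technical coefficients a_ij = z_ij / X_j:
  a_11 = 23/460 = 0.05, a_21 = 207/460 = 0.45, a_31 = 184/460 = 0.40
  a_12 = 35/700 = 0.05, a_22 = 175/700 = 0.25, a_32 = 105/700 = 0.15
  a_13 = 0/780 = 0.00, a_23 = 234/780 = 0.30, a_33 = 117/780 = 0.15
I − A =
  [   0.95    -0.05     0.00]
  [  -0.45     0.75    -0.30]
  [  -0.40    -0.15     0.85]
Cofactors of I−A, C_ij = (−1)^(i+j)·(minor ij) (rows/columns in the sector order above):
  C_11 = (0.75)(0.85) − (-0.30)(-0.15) = 0.5925
  C_12 = −[(-0.45)(0.85) − (-0.30)(-0.40)] = 0.5025
  C_13 = (-0.45)(-0.15) − (0.75)(-0.40) = 0.3675
  C_21 = −[(-0.05)(0.85) − (0.00)(-0.15)] = 0.0425
  C_22 = (0.95)(0.85) − (0.00)(-0.40) = 0.8075
  C_23 = −[(0.95)(-0.15) − (-0.05)(-0.40)] = 0.1625
  C_31 = (-0.05)(-0.30) − (0.00)(0.75) = 0.0150
  C_32 = −[(0.95)(-0.30) − (0.00)(-0.45)] = 0.2850
  C_33 = (0.95)(0.75) − (-0.05)(-0.45) = 0.6900
det(I−A) = Σ_j (I−A)_1j·C_1j = (0.95)(0.5925) + (-0.05)(0.5025) + (0.00)(0.3675) = 0.53775
adj(I−A) = Cᵀ =
  [ 0.5925   0.0425   0.0150]
  [ 0.5025   0.8075   0.2850]
  [ 0.3675   0.1625   0.6900]
(I − A)⁻¹ = adj(I−A) / det(I−A) ≈
  [   1.1018     0.0790     0.0279]
  [   0.9344     1.5016     0.5300]
  [   0.6834     0.3022     1.2831]
Δx = (I − A)⁻¹ Δd with Δd having +80 in the Sector 2 component and 0 elsewhere.
So Δx_1 = L_12 · (+80), where L_12 = adj(I−A)_12 / det(I−A) = 0.0425 / 0.53775.
Δx_1 = 0.0425 × (+80) / 0.53775 = 3.40 / 0.53775 ≈ 6.32.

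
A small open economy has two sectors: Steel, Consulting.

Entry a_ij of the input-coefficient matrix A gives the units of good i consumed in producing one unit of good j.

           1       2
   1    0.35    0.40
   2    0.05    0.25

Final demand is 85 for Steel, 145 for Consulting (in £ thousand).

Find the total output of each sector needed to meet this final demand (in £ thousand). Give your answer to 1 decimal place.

x_1 = 260.4, x_2 = 210.7

I − A =
  [   0.65    -0.40]
  [  -0.05     0.75]
det(I−A) = (0.65)(0.75) − (-0.40)(-0.05) = 0.4675
adj(I−A) = [[0.75, 0.40], [0.05, 0.65]]
(I − A)⁻¹ = adj(I−A) / det(I−A) ≈
  [   1.6043     0.8556]
  [   0.1070     1.3904]
x = (I − A)⁻¹ d = adj(I−A)·d / det(I−A), with det(I−A) = 0.4675:
  x_1 = (0.75·85 + 0.40·145) / 0.4675 = 121.75 / 0.4675 ≈ 260.4
  x_2 = (0.05·85 + 0.65·145) / 0.4675 = 98.50 / 0.4675 ≈ 210.7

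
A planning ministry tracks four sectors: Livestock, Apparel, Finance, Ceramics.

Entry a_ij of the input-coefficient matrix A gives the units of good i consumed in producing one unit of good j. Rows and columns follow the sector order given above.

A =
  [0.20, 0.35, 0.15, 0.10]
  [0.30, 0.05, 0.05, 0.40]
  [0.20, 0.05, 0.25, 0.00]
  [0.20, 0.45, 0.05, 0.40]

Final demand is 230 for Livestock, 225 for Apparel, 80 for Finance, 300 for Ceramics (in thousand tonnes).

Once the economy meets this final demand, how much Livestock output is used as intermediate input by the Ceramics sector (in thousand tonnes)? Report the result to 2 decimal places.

z_LC = 227.80

I − A =
  [   0.80    -0.35    -0.15    -0.10]
  [  -0.30     0.95    -0.05    -0.40]
  [  -0.20    -0.05     0.75     0.00]
  [  -0.20    -0.45    -0.05     0.60]
Compute the cofactors C_ij = (−1)^(i+j)·(3×3 minor ij) of I−A; the adjugate is their transpose:
adj(I−A) = Cᵀ =
  [ 0.2900   0.1960   0.0830   0.1790]
  [ 0.2050   0.3260   0.0795   0.2515]
  [ 0.0910   0.0740   0.1885   0.0645]
  [ 0.2580   0.3160   0.1030   0.4550]
det(I−A) = Σ_j (I−A)_1j·C_1j = (0.80)(0.2900) + (-0.35)(0.2050) + (-0.15)(0.0910) + (-0.10)(0.2580) = 0.1208
(I − A)⁻¹ = adj(I−A) / det(I−A) ≈
  [   2.4007     1.6225     0.6871     1.4818]
  [   1.6970     2.6987     0.6581     2.0820]
  [   0.7533     0.6126     1.5604     0.5339]
  [   2.1358     2.6159     0.8526     3.7666]
First solve x = (I − A)⁻¹ d = adj(I−A)·d / det(I−A); in particular x_C = (0.2580·230 + 0.3160·225 + 0.1030·80 + 0.4550·300) / 0.1208 = 275.18 / 0.1208 ≈ 2277.9801.
Intermediate flow from L to C: z_LC = a_LC · x_C = 0.10 × 275.18 / 0.1208 = 27.518 / 0.1208 ≈ 227.80.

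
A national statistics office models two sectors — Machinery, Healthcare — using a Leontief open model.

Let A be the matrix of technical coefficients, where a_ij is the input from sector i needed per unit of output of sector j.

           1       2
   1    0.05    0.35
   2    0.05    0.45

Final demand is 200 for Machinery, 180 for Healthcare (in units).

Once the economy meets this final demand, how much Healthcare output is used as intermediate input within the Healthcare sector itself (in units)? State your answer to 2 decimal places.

I − A =
  [   0.95    -0.35]
  [  -0.05     0.55]
det(I−A) = (0.95)(0.55) − (-0.35)(-0.05) = 0.5050
adj(I−A) = [[0.55, 0.35], [0.05, 0.95]]
(I − A)⁻¹ = adj(I−A) / det(I−A) ≈
  [   1.0891     0.6931]
  [   0.0990     1.8812]
First solve x = (I − A)⁻¹ d = adj(I−A)·d / det(I−A); in particular x_2 = (0.05·200 + 0.95·180) / 0.5050 = 181.00 / 0.5050 ≈ 358.4158.
Intermediate flow from 2 to 2: z_22 = a_22 · x_2 = 0.45 × 181.00 / 0.5050 = 81.45 / 0.5050 ≈ 161.29.

z_22 = 161.29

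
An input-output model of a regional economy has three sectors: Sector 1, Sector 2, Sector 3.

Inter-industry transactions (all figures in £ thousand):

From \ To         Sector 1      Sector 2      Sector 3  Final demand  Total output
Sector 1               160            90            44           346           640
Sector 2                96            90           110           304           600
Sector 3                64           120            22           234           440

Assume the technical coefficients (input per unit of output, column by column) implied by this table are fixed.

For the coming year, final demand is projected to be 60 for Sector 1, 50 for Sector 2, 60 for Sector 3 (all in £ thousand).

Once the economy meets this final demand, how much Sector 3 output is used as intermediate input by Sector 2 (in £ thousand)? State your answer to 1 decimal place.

z_32 = 21.6

Technical coefficients a_ij = z_ij / X_j:
  a_11 = 160/640 = 0.25, a_21 = 96/640 = 0.15, a_31 = 64/640 = 0.10
  a_12 = 90/600 = 0.15, a_22 = 90/600 = 0.15, a_32 = 120/600 = 0.20
  a_13 = 44/440 = 0.10, a_23 = 110/440 = 0.25, a_33 = 22/440 = 0.05
I − A =
  [   0.75    -0.15    -0.10]
  [  -0.15     0.85    -0.25]
  [  -0.10    -0.20     0.95]
Cofactors of I−A, C_ij = (−1)^(i+j)·(minor ij) (rows/columns in the sector order above):
  C_11 = (0.85)(0.95) − (-0.25)(-0.20) = 0.7575
  C_12 = −[(-0.15)(0.95) − (-0.25)(-0.10)] = 0.1675
  C_13 = (-0.15)(-0.20) − (0.85)(-0.10) = 0.1150
  C_21 = −[(-0.15)(0.95) − (-0.10)(-0.20)] = 0.1625
  C_22 = (0.75)(0.95) − (-0.10)(-0.10) = 0.7025
  C_23 = −[(0.75)(-0.20) − (-0.15)(-0.10)] = 0.1650
  C_31 = (-0.15)(-0.25) − (-0.10)(0.85) = 0.1225
  C_32 = −[(0.75)(-0.25) − (-0.10)(-0.15)] = 0.2025
  C_33 = (0.75)(0.85) − (-0.15)(-0.15) = 0.6150
det(I−A) = Σ_j (I−A)_1j·C_1j = (0.75)(0.7575) + (-0.15)(0.1675) + (-0.10)(0.1150) = 0.5315
adj(I−A) = Cᵀ =
  [ 0.7575   0.1625   0.1225]
  [ 0.1675   0.7025   0.2025]
  [ 0.1150   0.1650   0.6150]
(I − A)⁻¹ = adj(I−A) / det(I−A) ≈
  [   1.4252     0.3057     0.2305]
  [   0.3151     1.3217     0.3810]
  [   0.2164     0.3104     1.1571]
First solve x = (I − A)⁻¹ d = adj(I−A)·d / det(I−A); in particular x_2 = (0.1675·60 + 0.7025·50 + 0.2025·60) / 0.5315 = 57.325 / 0.5315 ≈ 107.855.
Intermediate flow from 3 to 2: z_32 = a_32 · x_2 = 0.20 × 57.325 / 0.5315 = 11.465 / 0.5315 ≈ 21.6.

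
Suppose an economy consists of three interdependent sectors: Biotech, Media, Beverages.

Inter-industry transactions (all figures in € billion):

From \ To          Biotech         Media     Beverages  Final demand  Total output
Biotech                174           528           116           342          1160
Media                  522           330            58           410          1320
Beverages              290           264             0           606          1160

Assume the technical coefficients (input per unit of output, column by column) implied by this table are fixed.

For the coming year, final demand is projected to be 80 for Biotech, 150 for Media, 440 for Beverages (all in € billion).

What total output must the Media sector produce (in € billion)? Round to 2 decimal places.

x_2 = 478.68

Technical coefficients a_ij = z_ij / X_j:
  a_11 = 174/1160 = 0.15, a_21 = 522/1160 = 0.45, a_31 = 290/1160 = 0.25
  a_12 = 528/1320 = 0.40, a_22 = 330/1320 = 0.25, a_32 = 264/1320 = 0.20
  a_13 = 116/1160 = 0.10, a_23 = 58/1160 = 0.05, a_33 = 0/1160 = 0.00
I − A =
  [   0.85    -0.40    -0.10]
  [  -0.45     0.75    -0.05]
  [  -0.25    -0.20     1.00]
Cofactors of I−A, C_ij = (−1)^(i+j)·(minor ij) (rows/columns in the sector order above):
  C_11 = (0.75)(1.00) − (-0.05)(-0.20) = 0.7400
  C_12 = −[(-0.45)(1.00) − (-0.05)(-0.25)] = 0.4625
  C_13 = (-0.45)(-0.20) − (0.75)(-0.25) = 0.2775
  C_21 = −[(-0.40)(1.00) − (-0.10)(-0.20)] = 0.4200
  C_22 = (0.85)(1.00) − (-0.10)(-0.25) = 0.8250
  C_23 = −[(0.85)(-0.20) − (-0.40)(-0.25)] = 0.2700
  C_31 = (-0.40)(-0.05) − (-0.10)(0.75) = 0.0950
  C_32 = −[(0.85)(-0.05) − (-0.10)(-0.45)] = 0.0875
  C_33 = (0.85)(0.75) − (-0.40)(-0.45) = 0.4575
det(I−A) = Σ_j (I−A)_1j·C_1j = (0.85)(0.7400) + (-0.40)(0.4625) + (-0.10)(0.2775) = 0.41625
adj(I−A) = Cᵀ =
  [ 0.7400   0.4200   0.0950]
  [ 0.4625   0.8250   0.0875]
  [ 0.2775   0.2700   0.4575]
(I − A)⁻¹ = adj(I−A) / det(I−A) ≈
  [   1.7778     1.0090     0.2282]
  [   1.1111     1.9820     0.2102]
  [   0.6667     0.6486     1.0991]
x = (I − A)⁻¹ d = adj(I−A)·d / det(I−A), with det(I−A) = 0.41625:
  x_1 = (0.7400·80 + 0.4200·150 + 0.0950·440) / 0.41625 = 164.00 / 0.41625 ≈ 393.99
  x_2 = (0.4625·80 + 0.8250·150 + 0.0875·440) / 0.41625 = 199.25 / 0.41625 ≈ 478.68
  x_3 = (0.2775·80 + 0.2700·150 + 0.4575·440) / 0.41625 = 264.00 / 0.41625 ≈ 634.23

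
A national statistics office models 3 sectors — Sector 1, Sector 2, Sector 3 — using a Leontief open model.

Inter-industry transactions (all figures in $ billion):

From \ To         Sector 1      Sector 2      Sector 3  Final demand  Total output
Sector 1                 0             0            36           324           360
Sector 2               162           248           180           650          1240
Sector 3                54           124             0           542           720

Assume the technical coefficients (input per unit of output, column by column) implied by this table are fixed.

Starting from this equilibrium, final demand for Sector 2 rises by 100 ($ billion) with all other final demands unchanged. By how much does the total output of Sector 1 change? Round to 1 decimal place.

Δx_1 = 0.7

Technical coefficients a_ij = z_ij / X_j:
  a_11 = 0/360 = 0.00, a_21 = 162/360 = 0.45, a_31 = 54/360 = 0.15
  a_12 = 0/1240 = 0.00, a_22 = 248/1240 = 0.20, a_32 = 124/1240 = 0.10
  a_13 = 36/720 = 0.05, a_23 = 180/720 = 0.25, a_33 = 0/720 = 0.00
I − A =
  [   1.00     0.00    -0.05]
  [  -0.45     0.80    -0.25]
  [  -0.15    -0.10     1.00]
Cofactors of I−A, C_ij = (−1)^(i+j)·(minor ij) (rows/columns in the sector order above):
  C_11 = (0.80)(1.00) − (-0.25)(-0.10) = 0.7750
  C_12 = −[(-0.45)(1.00) − (-0.25)(-0.15)] = 0.4875
  C_13 = (-0.45)(-0.10) − (0.80)(-0.15) = 0.1650
  C_21 = −[(0.00)(1.00) − (-0.05)(-0.10)] = 0.0050
  C_22 = (1.00)(1.00) − (-0.05)(-0.15) = 0.9925
  C_23 = −[(1.00)(-0.10) − (0.00)(-0.15)] = 0.1000
  C_31 = (0.00)(-0.25) − (-0.05)(0.80) = 0.0400
  C_32 = −[(1.00)(-0.25) − (-0.05)(-0.45)] = 0.2725
  C_33 = (1.00)(0.80) − (0.00)(-0.45) = 0.8000
det(I−A) = Σ_j (I−A)_1j·C_1j = (1.00)(0.7750) + (0.00)(0.4875) + (-0.05)(0.1650) = 0.76675
adj(I−A) = Cᵀ =
  [ 0.7750   0.0050   0.0400]
  [ 0.4875   0.9925   0.2725]
  [ 0.1650   0.1000   0.8000]
(I − A)⁻¹ = adj(I−A) / det(I−A) ≈
  [   1.0108     0.0065     0.0522]
  [   0.6358     1.2944     0.3554]
  [   0.2152     0.1304     1.0434]
Δx = (I − A)⁻¹ Δd with Δd having +100 in the Sector 2 component and 0 elsewhere.
So Δx_1 = L_12 · (+100), where L_12 = adj(I−A)_12 / det(I−A) = 0.0050 / 0.76675.
Δx_1 = 0.0050 × (+100) / 0.76675 = 0.50 / 0.76675 ≈ 0.7.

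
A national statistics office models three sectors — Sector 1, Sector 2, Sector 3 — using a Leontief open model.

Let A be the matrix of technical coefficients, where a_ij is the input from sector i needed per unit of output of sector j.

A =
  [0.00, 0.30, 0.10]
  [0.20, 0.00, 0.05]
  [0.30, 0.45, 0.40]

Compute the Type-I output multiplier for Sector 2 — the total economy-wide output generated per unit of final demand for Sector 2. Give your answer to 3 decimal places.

I − A =
  [   1.00    -0.30    -0.10]
  [  -0.20     1.00    -0.05]
  [  -0.30    -0.45     0.60]
Cofactors of I−A, C_ij = (−1)^(i+j)·(minor ij) (rows/columns in the sector order above):
  C_11 = (1.00)(0.60) − (-0.05)(-0.45) = 0.5775
  C_12 = −[(-0.20)(0.60) − (-0.05)(-0.30)] = 0.1350
  C_13 = (-0.20)(-0.45) − (1.00)(-0.30) = 0.3900
  C_21 = −[(-0.30)(0.60) − (-0.10)(-0.45)] = 0.2250
  C_22 = (1.00)(0.60) − (-0.10)(-0.30) = 0.5700
  C_23 = −[(1.00)(-0.45) − (-0.30)(-0.30)] = 0.5400
  C_31 = (-0.30)(-0.05) − (-0.10)(1.00) = 0.1150
  C_32 = −[(1.00)(-0.05) − (-0.10)(-0.20)] = 0.0700
  C_33 = (1.00)(1.00) − (-0.30)(-0.20) = 0.9400
det(I−A) = Σ_j (I−A)_1j·C_1j = (1.00)(0.5775) + (-0.30)(0.1350) + (-0.10)(0.3900) = 0.4980
adj(I−A) = Cᵀ =
  [ 0.5775   0.2250   0.1150]
  [ 0.1350   0.5700   0.0700]
  [ 0.3900   0.5400   0.9400]
(I − A)⁻¹ = adj(I−A) / det(I−A) ≈
  [   1.1596     0.4518     0.2309]
  [   0.2711     1.1446     0.1406]
  [   0.7831     1.0843     1.8876]
The output multiplier for sector j is the column-j sum of the Leontief inverse (I − A)⁻¹ = adj(I−A) / det(I−A).
Column 2 of adj(I−A): (0.2250, 0.5700, 0.5400); det(I−A) = 0.4980.
m_2 = (0.2250 + 0.5700 + 0.5400) / 0.4980 = 1.335 / 0.4980 ≈ 2.681.

m_2 = 2.681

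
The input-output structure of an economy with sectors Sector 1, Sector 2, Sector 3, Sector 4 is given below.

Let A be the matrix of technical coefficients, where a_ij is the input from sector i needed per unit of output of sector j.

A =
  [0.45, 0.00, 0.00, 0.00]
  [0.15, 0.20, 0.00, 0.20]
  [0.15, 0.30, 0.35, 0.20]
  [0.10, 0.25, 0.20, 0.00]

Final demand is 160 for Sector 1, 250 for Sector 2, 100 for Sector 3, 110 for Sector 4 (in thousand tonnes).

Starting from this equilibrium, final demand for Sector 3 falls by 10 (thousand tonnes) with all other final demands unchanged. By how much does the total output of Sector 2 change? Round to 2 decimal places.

Δx_2 = -0.90

I − A =
  [   0.55     0.00     0.00     0.00]
  [  -0.15     0.80     0.00    -0.20]
  [  -0.15    -0.30     0.65    -0.20]
  [  -0.10    -0.25    -0.20     1.00]
Compute the cofactors C_ij = (−1)^(i+j)·(3×3 minor ij) of I−A; the adjugate is their transpose:
adj(I−A) = Cᵀ =
  [ 0.443500   0.000000   0.000000   0.000000]
  [ 0.110500   0.335500   0.022000   0.071500]
  [ 0.187000   0.192500   0.412500   0.121000]
  [ 0.109375   0.122375   0.088000   0.286000]
det(I−A) = Σ_j (I−A)_1j·C_1j = (0.55)(0.443500) + (0.00)(0.110500) + (0.00)(0.187000) + (0.00)(0.109375) = 0.243925
(I − A)⁻¹ = adj(I−A) / det(I−A) ≈
  [   1.8182     0.0000     0.0000     0.0000]
  [   0.4530     1.3754     0.0902     0.2931]
  [   0.7666     0.7892     1.6911     0.4961]
  [   0.4484     0.5017     0.3608     1.1725]
Δx = (I − A)⁻¹ Δd with Δd having -10 in the Sector 3 component and 0 elsewhere.
So Δx_2 = L_23 · (-10), where L_23 = adj(I−A)_23 / det(I−A) = 0.022000 / 0.243925.
Δx_2 = 0.022000 × (-10) / 0.243925 = -0.22 / 0.243925 ≈ -0.90.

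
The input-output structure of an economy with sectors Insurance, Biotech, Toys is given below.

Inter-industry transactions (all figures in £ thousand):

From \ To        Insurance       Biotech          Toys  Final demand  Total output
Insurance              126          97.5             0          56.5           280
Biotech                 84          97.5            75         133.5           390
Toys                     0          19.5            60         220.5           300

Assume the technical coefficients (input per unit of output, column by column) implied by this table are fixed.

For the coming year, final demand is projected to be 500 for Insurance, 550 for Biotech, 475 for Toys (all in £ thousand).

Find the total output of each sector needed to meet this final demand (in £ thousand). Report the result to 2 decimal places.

x_1 = 1647.27, x_2 = 1623.99, x_3 = 695.25

Technical coefficients a_ij = z_ij / X_j:
  a_11 = 126/280 = 0.45, a_21 = 84/280 = 0.30, a_31 = 0/280 = 0.00
  a_12 = 97.5/390 = 0.25, a_22 = 97.5/390 = 0.25, a_32 = 19.5/390 = 0.05
  a_13 = 0/300 = 0.00, a_23 = 75/300 = 0.25, a_33 = 60/300 = 0.20
I − A =
  [   0.55    -0.25     0.00]
  [  -0.30     0.75    -0.25]
  [   0.00    -0.05     0.80]
Cofactors of I−A, C_ij = (−1)^(i+j)·(minor ij) (rows/columns in the sector order above):
  C_11 = (0.75)(0.80) − (-0.25)(-0.05) = 0.5875
  C_12 = −[(-0.30)(0.80) − (-0.25)(0.00)] = 0.2400
  C_13 = (-0.30)(-0.05) − (0.75)(0.00) = 0.0150
  C_21 = −[(-0.25)(0.80) − (0.00)(-0.05)] = 0.2000
  C_22 = (0.55)(0.80) − (0.00)(0.00) = 0.4400
  C_23 = −[(0.55)(-0.05) − (-0.25)(0.00)] = 0.0275
  C_31 = (-0.25)(-0.25) − (0.00)(0.75) = 0.0625
  C_32 = −[(0.55)(-0.25) − (0.00)(-0.30)] = 0.1375
  C_33 = (0.55)(0.75) − (-0.25)(-0.30) = 0.3375
det(I−A) = Σ_j (I−A)_1j·C_1j = (0.55)(0.5875) + (-0.25)(0.2400) + (0.00)(0.0150) = 0.263125
adj(I−A) = Cᵀ =
  [ 0.5875   0.2000   0.0625]
  [ 0.2400   0.4400   0.1375]
  [ 0.0150   0.0275   0.3375]
(I − A)⁻¹ = adj(I−A) / det(I−A) ≈
  [   2.2328     0.7601     0.2375]
  [   0.9121     1.6722     0.5226]
  [   0.0570     0.1045     1.2827]
x = (I − A)⁻¹ d = adj(I−A)·d / det(I−A), with det(I−A) = 0.263125:
  x_1 = (0.5875·500 + 0.2000·550 + 0.0625·475) / 0.263125 = 433.4375 / 0.263125 ≈ 1647.27
  x_2 = (0.2400·500 + 0.4400·550 + 0.1375·475) / 0.263125 = 427.3125 / 0.263125 ≈ 1623.99
  x_3 = (0.0150·500 + 0.0275·550 + 0.3375·475) / 0.263125 = 182.9375 / 0.263125 ≈ 695.25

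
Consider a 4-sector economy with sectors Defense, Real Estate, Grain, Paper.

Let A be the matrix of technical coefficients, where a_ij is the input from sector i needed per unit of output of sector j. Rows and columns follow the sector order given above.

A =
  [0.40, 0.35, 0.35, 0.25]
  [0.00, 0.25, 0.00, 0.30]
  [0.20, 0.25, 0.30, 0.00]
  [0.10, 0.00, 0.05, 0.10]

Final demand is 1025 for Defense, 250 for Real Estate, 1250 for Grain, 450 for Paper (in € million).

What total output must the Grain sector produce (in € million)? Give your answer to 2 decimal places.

x_G = 3415.13

I − A =
  [   0.60    -0.35    -0.35    -0.25]
  [   0.00     0.75     0.00    -0.30]
  [  -0.20    -0.25     0.70     0.00]
  [  -0.10     0.00    -0.05     0.90]
Compute the cofactors C_ij = (−1)^(i+j)·(3×3 minor ij) of I−A; the adjugate is their transpose:
adj(I−A) = Cᵀ =
  [ 0.468750   0.302375   0.250875   0.231000]
  [ 0.024000   0.295000   0.019500   0.105000]
  [ 0.142500   0.191750   0.375750   0.103500]
  [ 0.060000   0.044250   0.048750   0.262500]
det(I−A) = Σ_j (I−A)_1j·C_1j = (0.60)(0.468750) + (-0.35)(0.024000) + (-0.35)(0.142500) + (-0.25)(0.060000) = 0.207975
(I − A)⁻¹ = adj(I−A) / det(I−A) ≈
  [   2.2539     1.4539     1.2063     1.1107]
  [   0.1154     1.4184     0.0938     0.5049]
  [   0.6852     0.9220     1.8067     0.4977]
  [   0.2885     0.2128     0.2344     1.2622]
x = (I − A)⁻¹ d = adj(I−A)·d / det(I−A), with det(I−A) = 0.207975:
  x_D = (0.468750·1025 + 0.302375·250 + 0.250875·1250 + 0.231000·450) / 0.207975 = 973.60625 / 0.207975 ≈ 4681.36
  x_R = (0.024000·1025 + 0.295000·250 + 0.019500·1250 + 0.105000·450) / 0.207975 = 169.975 / 0.207975 ≈ 817.29
  x_G = (0.142500·1025 + 0.191750·250 + 0.375750·1250 + 0.103500·450) / 0.207975 = 710.2625 / 0.207975 ≈ 3415.13
  x_P = (0.060000·1025 + 0.044250·250 + 0.048750·1250 + 0.262500·450) / 0.207975 = 251.625 / 0.207975 ≈ 1209.88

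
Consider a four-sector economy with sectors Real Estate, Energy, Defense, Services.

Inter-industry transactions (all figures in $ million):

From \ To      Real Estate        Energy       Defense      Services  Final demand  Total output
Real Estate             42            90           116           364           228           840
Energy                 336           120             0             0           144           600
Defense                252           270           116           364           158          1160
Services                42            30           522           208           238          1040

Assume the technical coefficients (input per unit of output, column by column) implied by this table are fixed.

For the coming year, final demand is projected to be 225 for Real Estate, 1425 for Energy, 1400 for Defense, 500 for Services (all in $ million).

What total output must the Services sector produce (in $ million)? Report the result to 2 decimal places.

x_4 = 4295.50

Technical coefficients a_ij = z_ij / X_j:
  a_11 = 42/840 = 0.05, a_21 = 336/840 = 0.40, a_31 = 252/840 = 0.30, a_41 = 42/840 = 0.05
  a_12 = 90/600 = 0.15, a_22 = 120/600 = 0.20, a_32 = 270/600 = 0.45, a_42 = 30/600 = 0.05
  a_13 = 116/1160 = 0.10, a_23 = 0/1160 = 0.00, a_33 = 116/1160 = 0.10, a_43 = 522/1160 = 0.45
  a_14 = 364/1040 = 0.35, a_24 = 0/1040 = 0.00, a_34 = 364/1040 = 0.35, a_44 = 208/1040 = 0.20
I − A =
  [   0.95    -0.15    -0.10    -0.35]
  [  -0.40     0.80     0.00     0.00]
  [  -0.30    -0.45     0.90    -0.35]
  [  -0.05    -0.05    -0.45     0.80]
Compute the cofactors C_ij = (−1)^(i+j)·(3×3 minor ij) of I−A; the adjugate is their transpose:
adj(I−A) = Cᵀ =
  [ 0.450000   0.208750   0.190000   0.280000]
  [ 0.225000   0.445625   0.095000   0.140000]
  [ 0.357000   0.394625   0.539000   0.392000]
  [ 0.243000   0.262875   0.321000   0.588000]
det(I−A) = Σ_j (I−A)_1j·C_1j = (0.95)(0.450000) + (-0.15)(0.225000) + (-0.10)(0.357000) + (-0.35)(0.243000) = 0.2730
(I − A)⁻¹ = adj(I−A) / det(I−A) ≈
  [   1.6484     0.7647     0.6960     1.0256]
  [   0.8242     1.6323     0.3480     0.5128]
  [   1.3077     1.4455     1.9744     1.4359]
  [   0.8901     0.9629     1.1758     2.1538]
x = (I − A)⁻¹ d = adj(I−A)·d / det(I−A), with det(I−A) = 0.2730:
  x_1 = (0.450000·225 + 0.208750·1425 + 0.190000·1400 + 0.280000·500) / 0.2730 = 804.71875 / 0.2730 ≈ 2947.69
  x_2 = (0.225000·225 + 0.445625·1425 + 0.095000·1400 + 0.140000·500) / 0.2730 = 888.640625 / 0.2730 ≈ 3255.09
  x_3 = (0.357000·225 + 0.394625·1425 + 0.539000·1400 + 0.392000·500) / 0.2730 = 1593.265625 / 0.2730 ≈ 5836.14
  x_4 = (0.243000·225 + 0.262875·1425 + 0.321000·1400 + 0.588000·500) / 0.2730 = 1172.671875 / 0.2730 ≈ 4295.50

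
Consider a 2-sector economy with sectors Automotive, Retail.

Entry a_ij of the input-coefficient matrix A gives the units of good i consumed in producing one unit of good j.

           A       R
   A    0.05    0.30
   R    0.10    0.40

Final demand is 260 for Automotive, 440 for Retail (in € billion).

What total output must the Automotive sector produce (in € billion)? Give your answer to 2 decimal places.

I − A =
  [   0.95    -0.30]
  [  -0.10     0.60]
det(I−A) = (0.95)(0.60) − (-0.30)(-0.10) = 0.5400
adj(I−A) = [[0.60, 0.30], [0.10, 0.95]]
(I − A)⁻¹ = adj(I−A) / det(I−A) ≈
  [   1.1111     0.5556]
  [   0.1852     1.7593]
x = (I − A)⁻¹ d = adj(I−A)·d / det(I−A), with det(I−A) = 0.5400:
  x_A = (0.60·260 + 0.30·440) / 0.5400 = 288.00 / 0.5400 ≈ 533.33
  x_R = (0.10·260 + 0.95·440) / 0.5400 = 444.00 / 0.5400 ≈ 822.22

x_A = 533.33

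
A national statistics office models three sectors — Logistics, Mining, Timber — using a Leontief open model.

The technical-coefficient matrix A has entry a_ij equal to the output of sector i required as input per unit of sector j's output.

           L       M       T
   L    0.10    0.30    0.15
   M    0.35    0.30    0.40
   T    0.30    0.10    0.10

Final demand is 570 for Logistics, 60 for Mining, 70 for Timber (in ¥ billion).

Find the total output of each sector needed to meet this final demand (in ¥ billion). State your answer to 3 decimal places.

I − A =
  [   0.90    -0.30    -0.15]
  [  -0.35     0.70    -0.40]
  [  -0.30    -0.10     0.90]
Cofactors of I−A, C_ij = (−1)^(i+j)·(minor ij) (rows/columns in the sector order above):
  C_11 = (0.70)(0.90) − (-0.40)(-0.10) = 0.5900
  C_12 = −[(-0.35)(0.90) − (-0.40)(-0.30)] = 0.4350
  C_13 = (-0.35)(-0.10) − (0.70)(-0.30) = 0.2450
  C_21 = −[(-0.30)(0.90) − (-0.15)(-0.10)] = 0.2850
  C_22 = (0.90)(0.90) − (-0.15)(-0.30) = 0.7650
  C_23 = −[(0.90)(-0.10) − (-0.30)(-0.30)] = 0.1800
  C_31 = (-0.30)(-0.40) − (-0.15)(0.70) = 0.2250
  C_32 = −[(0.90)(-0.40) − (-0.15)(-0.35)] = 0.4125
  C_33 = (0.90)(0.70) − (-0.30)(-0.35) = 0.5250
det(I−A) = Σ_j (I−A)_1j·C_1j = (0.90)(0.5900) + (-0.30)(0.4350) + (-0.15)(0.2450) = 0.36375
adj(I−A) = Cᵀ =
  [ 0.5900   0.2850   0.2250]
  [ 0.4350   0.7650   0.4125]
  [ 0.2450   0.1800   0.5250]
(I − A)⁻¹ = adj(I−A) / det(I−A) ≈
  [   1.6220     0.7835     0.6186]
  [   1.1959     2.1031     1.1340]
  [   0.6735     0.4948     1.4433]
x = (I − A)⁻¹ d = adj(I−A)·d / det(I−A), with det(I−A) = 0.36375:
  x_L = (0.5900·570 + 0.2850·60 + 0.2250·70) / 0.36375 = 369.15 / 0.36375 ≈ 1014.845
  x_M = (0.4350·570 + 0.7650·60 + 0.4125·70) / 0.36375 = 322.725 / 0.36375 ≈ 887.216
  x_T = (0.2450·570 + 0.1800·60 + 0.5250·70) / 0.36375 = 187.20 / 0.36375 ≈ 514.639

x_L = 1014.845, x_M = 887.216, x_T = 514.639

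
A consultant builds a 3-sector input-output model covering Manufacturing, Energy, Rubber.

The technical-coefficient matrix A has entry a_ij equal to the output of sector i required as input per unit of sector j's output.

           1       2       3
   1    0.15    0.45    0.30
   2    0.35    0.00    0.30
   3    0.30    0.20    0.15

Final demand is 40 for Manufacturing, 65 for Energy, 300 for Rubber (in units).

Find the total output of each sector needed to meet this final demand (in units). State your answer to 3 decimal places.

I − A =
  [   0.85    -0.45    -0.30]
  [  -0.35     1.00    -0.30]
  [  -0.30    -0.20     0.85]
Cofactors of I−A, C_ij = (−1)^(i+j)·(minor ij) (rows/columns in the sector order above):
  C_11 = (1.00)(0.85) − (-0.30)(-0.20) = 0.7900
  C_12 = −[(-0.35)(0.85) − (-0.30)(-0.30)] = 0.3875
  C_13 = (-0.35)(-0.20) − (1.00)(-0.30) = 0.3700
  C_21 = −[(-0.45)(0.85) − (-0.30)(-0.20)] = 0.4425
  C_22 = (0.85)(0.85) − (-0.30)(-0.30) = 0.6325
  C_23 = −[(0.85)(-0.20) − (-0.45)(-0.30)] = 0.3050
  C_31 = (-0.45)(-0.30) − (-0.30)(1.00) = 0.4350
  C_32 = −[(0.85)(-0.30) − (-0.30)(-0.35)] = 0.3600
  C_33 = (0.85)(1.00) − (-0.45)(-0.35) = 0.6925
det(I−A) = Σ_j (I−A)_1j·C_1j = (0.85)(0.7900) + (-0.45)(0.3875) + (-0.30)(0.3700) = 0.386125
adj(I−A) = Cᵀ =
  [ 0.7900   0.4425   0.4350]
  [ 0.3875   0.6325   0.3600]
  [ 0.3700   0.3050   0.6925]
(I − A)⁻¹ = adj(I−A) / det(I−A) ≈
  [   2.0460     1.1460     1.1266]
  [   1.0036     1.6381     0.9323]
  [   0.9582     0.7899     1.7935]
x = (I − A)⁻¹ d = adj(I−A)·d / det(I−A), with det(I−A) = 0.386125:
  x_1 = (0.7900·40 + 0.4425·65 + 0.4350·300) / 0.386125 = 190.8625 / 0.386125 ≈ 494.302
  x_2 = (0.3875·40 + 0.6325·65 + 0.3600·300) / 0.386125 = 164.6125 / 0.386125 ≈ 426.319
  x_3 = (0.3700·40 + 0.3050·65 + 0.6925·300) / 0.386125 = 242.375 / 0.386125 ≈ 627.711

x_1 = 494.302, x_2 = 426.319, x_3 = 627.711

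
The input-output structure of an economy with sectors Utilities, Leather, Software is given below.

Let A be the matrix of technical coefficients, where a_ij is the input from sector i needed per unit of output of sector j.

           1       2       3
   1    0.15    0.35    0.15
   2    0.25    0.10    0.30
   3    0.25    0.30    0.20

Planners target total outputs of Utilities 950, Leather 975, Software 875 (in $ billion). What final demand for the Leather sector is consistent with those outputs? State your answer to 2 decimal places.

d_2 = 377.50

I − A =
  [   0.85    -0.35    -0.15]
  [  -0.25     0.90    -0.30]
  [  -0.25    -0.30     0.80]
d = (I − A) x:
  d_1 = (+0.85)·950 + (-0.35)·975 + (-0.15)·875 = 335.00
  d_2 = (-0.25)·950 + (+0.90)·975 + (-0.30)·875 = 377.50
  d_3 = (-0.25)·950 + (-0.30)·975 + (+0.80)·875 = 170.00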